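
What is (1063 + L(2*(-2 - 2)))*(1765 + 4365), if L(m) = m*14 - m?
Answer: 5878670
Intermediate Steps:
L(m) = 13*m (L(m) = 14*m - m = 13*m)
(1063 + L(2*(-2 - 2)))*(1765 + 4365) = (1063 + 13*(2*(-2 - 2)))*(1765 + 4365) = (1063 + 13*(2*(-4)))*6130 = (1063 + 13*(-8))*6130 = (1063 - 104)*6130 = 959*6130 = 5878670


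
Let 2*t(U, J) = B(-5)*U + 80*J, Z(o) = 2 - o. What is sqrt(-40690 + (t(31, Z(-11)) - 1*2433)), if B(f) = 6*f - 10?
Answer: I*sqrt(43223) ≈ 207.9*I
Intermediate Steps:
B(f) = -10 + 6*f
t(U, J) = -20*U + 40*J (t(U, J) = ((-10 + 6*(-5))*U + 80*J)/2 = ((-10 - 30)*U + 80*J)/2 = (-40*U + 80*J)/2 = -20*U + 40*J)
sqrt(-40690 + (t(31, Z(-11)) - 1*2433)) = sqrt(-40690 + ((-20*31 + 40*(2 - 1*(-11))) - 1*2433)) = sqrt(-40690 + ((-620 + 40*(2 + 11)) - 2433)) = sqrt(-40690 + ((-620 + 40*13) - 2433)) = sqrt(-40690 + ((-620 + 520) - 2433)) = sqrt(-40690 + (-100 - 2433)) = sqrt(-40690 - 2533) = sqrt(-43223) = I*sqrt(43223)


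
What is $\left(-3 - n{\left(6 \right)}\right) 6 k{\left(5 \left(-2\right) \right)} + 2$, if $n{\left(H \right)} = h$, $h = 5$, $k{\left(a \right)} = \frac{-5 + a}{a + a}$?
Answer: $-34$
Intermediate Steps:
$k{\left(a \right)} = \frac{-5 + a}{2 a}$
$n{\left(H \right)} = 5$
$\left(-3 - n{\left(6 \right)}\right) 6 k{\left(5 \left(-2\right) \right)} + 2 = \left(-3 - 5\right) 6 \frac{-5 + 5 \left(-2\right)}{2 \cdot 5 \left(-2\right)} + 2 = \left(-3 - 5\right) 6 \frac{-5 - 10}{2 \left(-10\right)} + 2 = - 8 \cdot 6 \cdot \frac{1}{2} \left(- \frac{1}{10}\right) \left(-15\right) + 2 = - 8 \cdot 6 \cdot \frac{3}{4} + 2 = \left(-8\right) \frac{9}{2} + 2 = -36 + 2 = -34$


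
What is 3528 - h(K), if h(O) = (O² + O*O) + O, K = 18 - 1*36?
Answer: 2898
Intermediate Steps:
K = -18 (K = 18 - 36 = -18)
h(O) = O + 2*O² (h(O) = (O² + O²) + O = 2*O² + O = O + 2*O²)
3528 - h(K) = 3528 - (-18)*(1 + 2*(-18)) = 3528 - (-18)*(1 - 36) = 3528 - (-18)*(-35) = 3528 - 1*630 = 3528 - 630 = 2898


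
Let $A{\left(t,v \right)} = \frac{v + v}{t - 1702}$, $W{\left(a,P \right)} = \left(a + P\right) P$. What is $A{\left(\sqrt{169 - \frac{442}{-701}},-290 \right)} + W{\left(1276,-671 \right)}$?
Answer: $- \frac{824307455027655}{2030540693} + \frac{580 \sqrt{83356611}}{2030540693} \approx -4.0595 \cdot 10^{5}$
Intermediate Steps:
$W{\left(a,P \right)} = P \left(P + a\right)$ ($W{\left(a,P \right)} = \left(P + a\right) P = P \left(P + a\right)$)
$A{\left(t,v \right)} = \frac{2 v}{-1702 + t}$
$A{\left(\sqrt{169 - \frac{442}{-701}},-290 \right)} + W{\left(1276,-671 \right)} = 2 \left(-290\right) \frac{1}{-1702 + \sqrt{169 - \frac{442}{-701}}} - 671 \left(-671 + 1276\right) = 2 \left(-290\right) \frac{1}{-1702 + \sqrt{169 - - \frac{442}{701}}} - 405955 = 2 \left(-290\right) \frac{1}{-1702 + \sqrt{169 + \frac{442}{701}}} - 405955 = 2 \left(-290\right) \frac{1}{-1702 + \sqrt{\frac{118911}{701}}} - 405955 = 2 \left(-290\right) \frac{1}{-1702 + \frac{\sqrt{83356611}}{701}} - 405955 = - \frac{580}{-1702 + \frac{\sqrt{83356611}}{701}} - 405955 = -405955 - \frac{580}{-1702 + \frac{\sqrt{83356611}}{701}}$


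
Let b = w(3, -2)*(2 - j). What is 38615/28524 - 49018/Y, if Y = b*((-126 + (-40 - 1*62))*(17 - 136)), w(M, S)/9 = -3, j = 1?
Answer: 2473845691/1741304628 ≈ 1.4207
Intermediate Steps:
w(M, S) = -27 (w(M, S) = 9*(-3) = -27)
b = -27 (b = -27*(2 - 1*1) = -27*(2 - 1) = -27*1 = -27)
Y = -732564 (Y = -27*(-126 + (-40 - 1*62))*(17 - 136) = -27*(-126 + (-40 - 62))*(-119) = -27*(-126 - 102)*(-119) = -(-6156)*(-119) = -27*27132 = -732564)
38615/28524 - 49018/Y = 38615/28524 - 49018/(-732564) = 38615*(1/28524) - 49018*(-1/732564) = 38615/28524 + 24509/366282 = 2473845691/1741304628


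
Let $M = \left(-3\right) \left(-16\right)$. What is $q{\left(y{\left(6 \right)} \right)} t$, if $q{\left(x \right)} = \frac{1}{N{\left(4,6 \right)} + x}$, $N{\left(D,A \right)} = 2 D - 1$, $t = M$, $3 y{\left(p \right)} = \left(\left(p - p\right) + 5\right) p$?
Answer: $\frac{48}{17} \approx 2.8235$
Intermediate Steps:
$y{\left(p \right)} = \frac{5 p}{3}$ ($y{\left(p \right)} = \frac{\left(\left(p - p\right) + 5\right) p}{3} = \frac{\left(0 + 5\right) p}{3} = \frac{5 p}{3}$)
$M = 48$
$t = 48$
$N{\left(D,A \right)} = -1 + 2 D$
$q{\left(x \right)} = \frac{1}{7 + x}$ ($q{\left(x \right)} = \frac{1}{\left(-1 + 2 \cdot 4\right) + x} = \frac{1}{\left(-1 + 8\right) + x} = \frac{1}{7 + x}$)
$q{\left(y{\left(6 \right)} \right)} t = \frac{1}{7 + \frac{5}{3} \cdot 6} \cdot 48 = \frac{1}{7 + 10} \cdot 48 = \frac{1}{17} \cdot 48 = \frac{48}{17}$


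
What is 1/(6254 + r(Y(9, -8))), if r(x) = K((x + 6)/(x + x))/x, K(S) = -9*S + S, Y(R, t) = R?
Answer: 27/168838 ≈ 0.00015992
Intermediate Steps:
K(S) = -8*S
r(x) = -4*(6 + x)/x**2 (r(x) = (-8*(x + 6)/(x + x))/x = (-8*(6 + x)/(2*x))/x = (-8*(6 + x)*1/(2*x))/x = (-4*(6 + x)/x)/x = -4*(6 + x)/x**2)
1/(6254 + r(Y(9, -8))) = 1/(6254 + 4*(-6 - 1*9)/9**2) = 1/(6254 + 4*(1/81)*(-6 - 9)) = 1/(6254 + 4*(1/81)*(-15)) = 1/(6254 - 20/27) = 1/(168838/27) = 27/168838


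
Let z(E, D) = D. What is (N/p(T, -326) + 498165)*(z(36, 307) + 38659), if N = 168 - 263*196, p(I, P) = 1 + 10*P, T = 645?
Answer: 63264072067090/3259 ≈ 1.9412e+10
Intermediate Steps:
N = -51380 (N = 168 - 51548 = -51380)
(N/p(T, -326) + 498165)*(z(36, 307) + 38659) = (-51380/(1 + 10*(-326)) + 498165)*(307 + 38659) = (-51380/(1 - 3260) + 498165)*38966 = (-51380/(-3259) + 498165)*38966 = (-51380*(-1/3259) + 498165)*38966 = (51380/3259 + 498165)*38966 = (1623571115/3259)*38966 = 63264072067090/3259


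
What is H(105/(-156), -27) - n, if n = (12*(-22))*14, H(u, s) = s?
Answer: 3669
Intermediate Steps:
n = -3696 (n = -264*14 = -3696)
H(105/(-156), -27) - n = -27 - 1*(-3696) = -27 + 3696 = 3669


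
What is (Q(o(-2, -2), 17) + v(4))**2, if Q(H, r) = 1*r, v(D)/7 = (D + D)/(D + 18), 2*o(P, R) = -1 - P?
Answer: 46225/121 ≈ 382.02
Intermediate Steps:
o(P, R) = -1/2 - P/2 (o(P, R) = (-1 - P)/2 = -1/2 - P/2)
v(D) = 14*D/(18 + D) (v(D) = 7*((D + D)/(D + 18)) = 7*((2*D)/(18 + D)) = 7*(2*D/(18 + D)) = 14*D/(18 + D))
Q(H, r) = r
(Q(o(-2, -2), 17) + v(4))**2 = (17 + 14*4/(18 + 4))**2 = (17 + 14*4/22)**2 = (17 + 14*4*(1/22))**2 = (17 + 28/11)**2 = (215/11)**2 = 46225/121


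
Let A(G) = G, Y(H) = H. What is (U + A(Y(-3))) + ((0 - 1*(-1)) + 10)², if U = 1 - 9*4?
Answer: 83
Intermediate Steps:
U = -35 (U = 1 - 36 = -35)
(U + A(Y(-3))) + ((0 - 1*(-1)) + 10)² = (-35 - 3) + ((0 - 1*(-1)) + 10)² = -38 + ((0 + 1) + 10)² = -38 + (1 + 10)² = -38 + 11² = -38 + 121 = 83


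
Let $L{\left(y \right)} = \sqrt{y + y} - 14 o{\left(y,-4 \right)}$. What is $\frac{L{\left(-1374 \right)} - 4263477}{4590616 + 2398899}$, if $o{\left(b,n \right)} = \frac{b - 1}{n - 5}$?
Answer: $- \frac{38390543}{62905635} + \frac{2 i \sqrt{687}}{6989515} \approx -0.61029 + 7.5 \cdot 10^{-6} i$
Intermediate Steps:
$o{\left(b,n \right)} = \frac{-1 + b}{-5 + n}$
$L{\left(y \right)} = - \frac{14}{9} + \frac{14 y}{9} + \sqrt{2} \sqrt{y}$ ($L{\left(y \right)} = \sqrt{y + y} - 14 \frac{-1 + y}{-5 - 4} = \sqrt{2 y} - 14 \frac{-1 + y}{-9} = \sqrt{2} \sqrt{y} - 14 \left(- \frac{-1 + y}{9}\right) = \sqrt{2} \sqrt{y} - 14 \left(\frac{1}{9} - \frac{y}{9}\right) = \sqrt{2} \sqrt{y} + \left(- \frac{14}{9} + \frac{14 y}{9}\right) = - \frac{14}{9} + \frac{14 y}{9} + \sqrt{2} \sqrt{y}$)
$\frac{L{\left(-1374 \right)} - 4263477}{4590616 + 2398899} = \frac{\left(- \frac{14}{9} + \frac{14}{9} \left(-1374\right) + \sqrt{2} \sqrt{-1374}\right) - 4263477}{4590616 + 2398899} = \frac{\left(- \frac{14}{9} - \frac{6412}{3} + \sqrt{2} i \sqrt{1374}\right) - 4263477}{6989515} = \left(\left(- \frac{14}{9} - \frac{6412}{3} + 2 i \sqrt{687}\right) - 4263477\right) \frac{1}{6989515} = \left(\left(- \frac{19250}{9} + 2 i \sqrt{687}\right) - 4263477\right) \frac{1}{6989515} = \left(- \frac{38390543}{9} + 2 i \sqrt{687}\right) \frac{1}{6989515} = - \frac{38390543}{62905635} + \frac{2 i \sqrt{687}}{6989515}$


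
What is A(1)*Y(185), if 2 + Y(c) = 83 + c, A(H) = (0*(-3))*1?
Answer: 0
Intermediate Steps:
A(H) = 0 (A(H) = 0*1 = 0)
Y(c) = 81 + c (Y(c) = -2 + (83 + c) = 81 + c)
A(1)*Y(185) = 0*(81 + 185) = 0*266 = 0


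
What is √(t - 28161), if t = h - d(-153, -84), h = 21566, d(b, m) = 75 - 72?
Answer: I*√6598 ≈ 81.228*I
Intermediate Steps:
d(b, m) = 3
t = 21563 (t = 21566 - 1*3 = 21566 - 3 = 21563)
√(t - 28161) = √(21563 - 28161) = √(-6598) = I*√6598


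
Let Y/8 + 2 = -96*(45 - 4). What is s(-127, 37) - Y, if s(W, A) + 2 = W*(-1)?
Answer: 31629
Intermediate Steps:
Y = -31504 (Y = -16 + 8*(-96*(45 - 4)) = -16 + 8*(-96*41) = -16 + 8*(-3936) = -16 - 31488 = -31504)
s(W, A) = -2 - W (s(W, A) = -2 + W*(-1) = -2 - W)
s(-127, 37) - Y = (-2 - 1*(-127)) - 1*(-31504) = (-2 + 127) + 31504 = 125 + 31504 = 31629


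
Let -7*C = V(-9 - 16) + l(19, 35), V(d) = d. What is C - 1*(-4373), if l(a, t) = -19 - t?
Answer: 30690/7 ≈ 4384.3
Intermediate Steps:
C = 79/7 (C = -((-9 - 16) + (-19 - 1*35))/7 = -(-25 + (-19 - 35))/7 = -(-25 - 54)/7 = -⅐*(-79) = 79/7 ≈ 11.286)
C - 1*(-4373) = 79/7 - 1*(-4373) = 79/7 + 4373 = 30690/7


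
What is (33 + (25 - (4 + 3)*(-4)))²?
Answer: 7396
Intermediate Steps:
(33 + (25 - (4 + 3)*(-4)))² = (33 + (25 - 7*(-4)))² = (33 + (25 - 1*(-28)))² = (33 + (25 + 28))² = (33 + 53)² = 86² = 7396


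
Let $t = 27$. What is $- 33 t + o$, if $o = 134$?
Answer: $-757$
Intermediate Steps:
$- 33 t + o = \left(-33\right) 27 + 134 = -891 + 134 = -757$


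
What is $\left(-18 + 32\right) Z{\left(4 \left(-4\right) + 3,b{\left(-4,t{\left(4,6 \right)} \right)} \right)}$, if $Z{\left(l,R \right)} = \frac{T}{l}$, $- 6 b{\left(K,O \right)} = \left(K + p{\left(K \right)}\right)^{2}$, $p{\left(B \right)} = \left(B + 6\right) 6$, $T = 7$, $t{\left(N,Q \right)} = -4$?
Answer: $- \frac{98}{13} \approx -7.5385$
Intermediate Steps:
$p{\left(B \right)} = 36 + 6 B$ ($p{\left(B \right)} = \left(6 + B\right) 6 = 36 + 6 B$)
$b{\left(K,O \right)} = - \frac{\left(36 + 7 K\right)^{2}}{6}$ ($b{\left(K,O \right)} = - \frac{\left(K + \left(36 + 6 K\right)\right)^{2}}{6} = - \frac{\left(36 + 7 K\right)^{2}}{6}$)
$Z{\left(l,R \right)} = \frac{7}{l}$
$\left(-18 + 32\right) Z{\left(4 \left(-4\right) + 3,b{\left(-4,t{\left(4,6 \right)} \right)} \right)} = \left(-18 + 32\right) \frac{7}{4 \left(-4\right) + 3} = 14 \frac{7}{-16 + 3} = 14 \frac{7}{-13} = 14 \cdot 7 \left(- \frac{1}{13}\right) = 14 \left(- \frac{7}{13}\right) = - \frac{98}{13}$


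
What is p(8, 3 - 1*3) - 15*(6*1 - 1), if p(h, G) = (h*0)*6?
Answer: -75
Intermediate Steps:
p(h, G) = 0 (p(h, G) = 0*6 = 0)
p(8, 3 - 1*3) - 15*(6*1 - 1) = 0 - 15*(6*1 - 1) = 0 - 15*(6 - 1) = 0 - 15*5 = 0 - 75 = -75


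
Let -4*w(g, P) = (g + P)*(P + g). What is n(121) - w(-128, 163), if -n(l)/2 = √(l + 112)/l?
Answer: 1225/4 - 2*√233/121 ≈ 306.00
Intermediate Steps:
w(g, P) = -(P + g)²/4 (w(g, P) = -(g + P)*(P + g)/4 = -(P + g)*(P + g)/4 = -(P + g)²/4)
n(l) = -2*√(112 + l)/l (n(l) = -2*√(l + 112)/l = -2*√(112 + l)/l)
n(121) - w(-128, 163) = -2*√(112 + 121)/121 - (-1)*(163 - 128)²/4 = -2*1/121*√233 - (-1)*35²/4 = -2*√233/121 - (-1)*1225/4 = -2*√233/121 - 1*(-1225/4) = -2*√233/121 + 1225/4 = 1225/4 - 2*√233/121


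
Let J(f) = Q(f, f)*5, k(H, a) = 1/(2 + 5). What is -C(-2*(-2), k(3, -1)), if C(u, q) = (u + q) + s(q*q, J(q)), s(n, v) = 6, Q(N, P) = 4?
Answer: -71/7 ≈ -10.143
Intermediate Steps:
k(H, a) = ⅐ (k(H, a) = 1/7 = ⅐)
J(f) = 20 (J(f) = 4*5 = 20)
C(u, q) = 6 + q + u (C(u, q) = (u + q) + 6 = (q + u) + 6 = 6 + q + u)
-C(-2*(-2), k(3, -1)) = -(6 + ⅐ - 2*(-2)) = -(6 + ⅐ + 4) = -1*71/7 = -71/7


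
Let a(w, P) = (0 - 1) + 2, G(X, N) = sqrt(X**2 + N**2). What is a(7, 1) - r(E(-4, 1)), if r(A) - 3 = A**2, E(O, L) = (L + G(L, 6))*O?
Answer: -610 - 32*sqrt(37) ≈ -804.65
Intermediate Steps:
G(X, N) = sqrt(N**2 + X**2)
E(O, L) = O*(L + sqrt(36 + L**2)) (E(O, L) = (L + sqrt(6**2 + L**2))*O = (L + sqrt(36 + L**2))*O = O*(L + sqrt(36 + L**2)))
a(w, P) = 1 (a(w, P) = -1 + 2 = 1)
r(A) = 3 + A**2
a(7, 1) - r(E(-4, 1)) = 1 - (3 + (-4*(1 + sqrt(36 + 1**2)))**2) = 1 - (3 + (-4*(1 + sqrt(36 + 1)))**2) = 1 - (3 + (-4*(1 + sqrt(37)))**2) = 1 - (3 + (-4 - 4*sqrt(37))**2) = 1 + (-3 - (-4 - 4*sqrt(37))**2) = -2 - (-4 - 4*sqrt(37))**2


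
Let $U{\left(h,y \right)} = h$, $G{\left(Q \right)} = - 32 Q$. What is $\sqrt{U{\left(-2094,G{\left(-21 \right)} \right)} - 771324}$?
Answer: $i \sqrt{773418} \approx 879.44 i$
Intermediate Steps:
$\sqrt{U{\left(-2094,G{\left(-21 \right)} \right)} - 771324} = \sqrt{-2094 - 771324} = \sqrt{-773418} = i \sqrt{773418}$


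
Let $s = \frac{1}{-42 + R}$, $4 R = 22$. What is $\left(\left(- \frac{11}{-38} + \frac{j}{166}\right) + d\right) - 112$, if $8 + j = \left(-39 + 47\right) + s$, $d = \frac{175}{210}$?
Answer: $- \frac{38292937}{345363} \approx -110.88$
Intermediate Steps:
$R = \frac{11}{2}$ ($R = \frac{1}{4} \cdot 22 = \frac{11}{2} \approx 5.5$)
$s = - \frac{2}{73}$ ($s = \frac{1}{-42 + \frac{11}{2}} = \frac{1}{- \frac{73}{2}} = - \frac{2}{73} \approx -0.027397$)
$d = \frac{5}{6}$ ($d = 175 \cdot \frac{1}{210} = \frac{5}{6} \approx 0.83333$)
$j = - \frac{2}{73}$ ($j = -8 + \left(\left(-39 + 47\right) - \frac{2}{73}\right) = -8 + \left(8 - \frac{2}{73}\right) = -8 + \frac{582}{73} = - \frac{2}{73} \approx -0.027397$)
$\left(\left(- \frac{11}{-38} + \frac{j}{166}\right) + d\right) - 112 = \left(\left(- \frac{11}{-38} - \frac{2}{73 \cdot 166}\right) + \frac{5}{6}\right) - 112 = \left(\left(\left(-11\right) \left(- \frac{1}{38}\right) - \frac{1}{6059}\right) + \frac{5}{6}\right) - 112 = \left(\left(\frac{11}{38} - \frac{1}{6059}\right) + \frac{5}{6}\right) - 112 = \left(\frac{66611}{230242} + \frac{5}{6}\right) - 112 = \frac{387719}{345363} - 112 = - \frac{38292937}{345363}$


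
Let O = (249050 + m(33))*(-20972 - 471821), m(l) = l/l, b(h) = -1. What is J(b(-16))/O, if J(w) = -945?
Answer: 45/5844313783 ≈ 7.6998e-9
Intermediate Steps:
m(l) = 1
O = -122730589443 (O = (249050 + 1)*(-20972 - 471821) = 249051*(-492793) = -122730589443)
J(b(-16))/O = -945/(-122730589443) = -945*(-1/122730589443) = 45/5844313783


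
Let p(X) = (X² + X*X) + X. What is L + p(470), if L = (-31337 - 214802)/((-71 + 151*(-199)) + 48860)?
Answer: 8287893661/18740 ≈ 4.4226e+5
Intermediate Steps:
p(X) = X + 2*X² (p(X) = (X² + X²) + X = 2*X² + X = X + 2*X²)
L = -246139/18740 (L = -246139/((-71 - 30049) + 48860) = -246139/(-30120 + 48860) = -246139/18740 ≈ -13.134)
L + p(470) = -246139/18740 + 470*(1 + 2*470) = -246139/18740 + 470*(1 + 940) = -246139/18740 + 470*941 = -246139/18740 + 442270 = 8287893661/18740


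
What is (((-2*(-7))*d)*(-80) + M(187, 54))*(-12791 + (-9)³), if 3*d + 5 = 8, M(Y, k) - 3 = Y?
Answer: 12573600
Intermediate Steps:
M(Y, k) = 3 + Y
d = 1 (d = -5/3 + (⅓)*8 = -5/3 + 8/3 = 1)
(((-2*(-7))*d)*(-80) + M(187, 54))*(-12791 + (-9)³) = ((-2*(-7)*1)*(-80) + (3 + 187))*(-12791 + (-9)³) = ((14*1)*(-80) + 190)*(-12791 - 729) = (14*(-80) + 190)*(-13520) = (-1120 + 190)*(-13520) = -930*(-13520) = 12573600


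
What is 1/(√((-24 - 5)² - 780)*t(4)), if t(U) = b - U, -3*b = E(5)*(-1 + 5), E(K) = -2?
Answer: -3*√61/244 ≈ -0.096028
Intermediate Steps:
b = 8/3 (b = -(-2)*(-1 + 5)/3 = -(-2)*4/3 = -⅓*(-8) = 8/3 ≈ 2.6667)
t(U) = 8/3 - U
1/(√((-24 - 5)² - 780)*t(4)) = 1/(√((-24 - 5)² - 780)*(8/3 - 1*4)) = 1/(√((-29)² - 780)*(8/3 - 4)) = 1/(√(841 - 780)*(-4/3)) = 1/(√61*(-4/3)) = 1/(-4*√61/3) = -3*√61/244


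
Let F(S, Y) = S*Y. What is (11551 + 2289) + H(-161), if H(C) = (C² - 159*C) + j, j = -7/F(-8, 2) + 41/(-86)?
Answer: 44967653/688 ≈ 65360.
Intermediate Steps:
j = -27/688 (j = -7/((-8*2)) + 41/(-86) = -7/(-16) + 41*(-1/86) = -7*(-1/16) - 41/86 = 7/16 - 41/86 = -27/688 ≈ -0.039244)
H(C) = -27/688 + C² - 159*C (H(C) = (C² - 159*C) - 27/688 = -27/688 + C² - 159*C)
(11551 + 2289) + H(-161) = (11551 + 2289) + (-27/688 + (-161)² - 159*(-161)) = 13840 + (-27/688 + 25921 + 25599) = 13840 + 35445733/688 = 44967653/688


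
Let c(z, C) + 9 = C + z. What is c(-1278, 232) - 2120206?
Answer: -2121261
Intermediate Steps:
c(z, C) = -9 + C + z (c(z, C) = -9 + (C + z) = -9 + C + z)
c(-1278, 232) - 2120206 = (-9 + 232 - 1278) - 2120206 = -1055 - 2120206 = -2121261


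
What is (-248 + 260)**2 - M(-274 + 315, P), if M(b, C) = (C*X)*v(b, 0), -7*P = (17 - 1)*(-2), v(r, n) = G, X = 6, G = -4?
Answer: 1776/7 ≈ 253.71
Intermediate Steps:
v(r, n) = -4
P = 32/7 (P = -(17 - 1)*(-2)/7 = -16*(-2)/7 = -1/7*(-32) = 32/7 ≈ 4.5714)
M(b, C) = -24*C (M(b, C) = (C*6)*(-4) = (6*C)*(-4) = -24*C)
(-248 + 260)**2 - M(-274 + 315, P) = (-248 + 260)**2 - (-24)*32/7 = 12**2 - 1*(-768/7) = 144 + 768/7 = 1776/7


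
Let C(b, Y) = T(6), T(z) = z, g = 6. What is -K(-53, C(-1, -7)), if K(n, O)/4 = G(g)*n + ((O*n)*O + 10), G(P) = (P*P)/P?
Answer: 8864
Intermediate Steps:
C(b, Y) = 6
G(P) = P (G(P) = P²/P = P)
K(n, O) = 40 + 24*n + 4*n*O² (K(n, O) = 4*(6*n + ((O*n)*O + 10)) = 4*(6*n + (n*O² + 10)) = 4*(6*n + (10 + n*O²)) = 4*(10 + 6*n + n*O²) = 40 + 24*n + 4*n*O²)
-K(-53, C(-1, -7)) = -(40 + 24*(-53) + 4*(-53)*6²) = -(40 - 1272 + 4*(-53)*36) = -(40 - 1272 - 7632) = -1*(-8864) = 8864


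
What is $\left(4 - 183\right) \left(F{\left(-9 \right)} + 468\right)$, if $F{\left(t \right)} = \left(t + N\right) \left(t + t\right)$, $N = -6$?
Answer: $-132102$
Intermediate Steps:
$F{\left(t \right)} = 2 t \left(-6 + t\right)$ ($F{\left(t \right)} = \left(t - 6\right) \left(t + t\right) = \left(-6 + t\right) 2 t = 2 t \left(-6 + t\right)$)
$\left(4 - 183\right) \left(F{\left(-9 \right)} + 468\right) = \left(4 - 183\right) \left(2 \left(-9\right) \left(-6 - 9\right) + 468\right) = - 179 \left(2 \left(-9\right) \left(-15\right) + 468\right) = - 179 \left(270 + 468\right) = \left(-179\right) 738 = -132102$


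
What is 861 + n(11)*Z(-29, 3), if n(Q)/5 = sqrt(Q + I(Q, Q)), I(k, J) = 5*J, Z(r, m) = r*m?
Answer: 861 - 435*sqrt(66) ≈ -2673.0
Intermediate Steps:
Z(r, m) = m*r
n(Q) = 5*sqrt(6)*sqrt(Q) (n(Q) = 5*sqrt(Q + 5*Q) = 5*sqrt(6*Q) = 5*(sqrt(6)*sqrt(Q)) = 5*sqrt(6)*sqrt(Q))
861 + n(11)*Z(-29, 3) = 861 + (5*sqrt(6)*sqrt(11))*(3*(-29)) = 861 + (5*sqrt(66))*(-87) = 861 - 435*sqrt(66)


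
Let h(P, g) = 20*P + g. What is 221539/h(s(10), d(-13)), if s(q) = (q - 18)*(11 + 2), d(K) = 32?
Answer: -221539/2048 ≈ -108.17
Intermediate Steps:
s(q) = -234 + 13*q (s(q) = (-18 + q)*13 = -234 + 13*q)
h(P, g) = g + 20*P
221539/h(s(10), d(-13)) = 221539/(32 + 20*(-234 + 13*10)) = 221539/(32 + 20*(-234 + 130)) = 221539/(32 + 20*(-104)) = 221539/(32 - 2080) = 221539/(-2048) = 221539*(-1/2048) = -221539/2048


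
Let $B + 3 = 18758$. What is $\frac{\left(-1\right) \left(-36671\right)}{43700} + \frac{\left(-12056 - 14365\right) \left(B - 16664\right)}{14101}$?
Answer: $- \frac{2413746692929}{616213700} \approx -3917.1$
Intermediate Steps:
$B = 18755$ ($B = -3 + 18758 = 18755$)
$\frac{\left(-1\right) \left(-36671\right)}{43700} + \frac{\left(-12056 - 14365\right) \left(B - 16664\right)}{14101} = \frac{\left(-1\right) \left(-36671\right)}{43700} + \frac{\left(-12056 - 14365\right) \left(18755 - 16664\right)}{14101} = 36671 \cdot \frac{1}{43700} + \left(-26421\right) 2091 \cdot \frac{1}{14101} = \frac{36671}{43700} - \frac{55246311}{14101} = - \frac{2413746692929}{616213700}$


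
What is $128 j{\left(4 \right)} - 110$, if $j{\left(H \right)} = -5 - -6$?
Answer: $18$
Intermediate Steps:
$j{\left(H \right)} = 1$ ($j{\left(H \right)} = -5 + 6 = 1$)
$128 j{\left(4 \right)} - 110 = 128 \cdot 1 - 110 = 128 - 110 = 18$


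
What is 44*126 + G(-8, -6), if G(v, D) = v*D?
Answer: 5592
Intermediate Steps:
G(v, D) = D*v
44*126 + G(-8, -6) = 44*126 - 6*(-8) = 5544 + 48 = 5592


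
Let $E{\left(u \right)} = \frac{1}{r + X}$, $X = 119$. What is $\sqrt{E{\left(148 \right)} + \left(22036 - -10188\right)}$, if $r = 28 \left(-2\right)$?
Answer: $\frac{\sqrt{14210791}}{21} \approx 179.51$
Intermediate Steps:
$r = -56$
$E{\left(u \right)} = \frac{1}{63}$ ($E{\left(u \right)} = \frac{1}{-56 + 119} = \frac{1}{63}$)
$\sqrt{E{\left(148 \right)} + \left(22036 - -10188\right)} = \sqrt{\frac{1}{63} + \left(22036 - -10188\right)} = \sqrt{\frac{1}{63} + \left(22036 + 10188\right)} = \sqrt{\frac{1}{63} + 32224} = \sqrt{\frac{2030113}{63}} = \frac{\sqrt{14210791}}{21}$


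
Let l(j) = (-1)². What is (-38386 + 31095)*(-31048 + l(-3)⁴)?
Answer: 226363677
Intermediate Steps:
l(j) = 1
(-38386 + 31095)*(-31048 + l(-3)⁴) = (-38386 + 31095)*(-31048 + 1⁴) = -7291*(-31048 + 1) = -7291*(-31047) = 226363677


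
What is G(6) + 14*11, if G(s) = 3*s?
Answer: 172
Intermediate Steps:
G(6) + 14*11 = 3*6 + 14*11 = 18 + 154 = 172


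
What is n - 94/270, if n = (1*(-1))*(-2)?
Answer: 223/135 ≈ 1.6519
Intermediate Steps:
n = 2 (n = -1*(-2) = 2)
n - 94/270 = 2 - 94/270 = 2 - 94*1/270 = 2 - 47/135 = 223/135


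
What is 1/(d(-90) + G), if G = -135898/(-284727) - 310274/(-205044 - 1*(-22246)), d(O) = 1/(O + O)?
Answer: 1561425784380/3386883446369 ≈ 0.46102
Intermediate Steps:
d(O) = 1/(2*O)
G = 56592633901/26023763073 (G = -135898*(-1/284727) - 310274/(-205044 + 22246) = 135898/284727 - 310274/(-182798) = 135898/284727 - 310274*(-1/182798) = 135898/284727 + 155137/91399 = 56592633901/26023763073 ≈ 2.1747)
1/(d(-90) + G) = 1/((1/2)/(-90) + 56592633901/26023763073) = 1/((1/2)*(-1/90) + 56592633901/26023763073) = 1/(-1/180 + 56592633901/26023763073) = 1/(3386883446369/1561425784380) = 1561425784380/3386883446369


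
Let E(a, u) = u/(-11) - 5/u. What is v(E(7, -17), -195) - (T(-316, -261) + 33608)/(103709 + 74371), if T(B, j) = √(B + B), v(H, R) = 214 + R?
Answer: 418739/22260 - I*√158/89040 ≈ 18.811 - 0.00014117*I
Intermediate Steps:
E(a, u) = -5/u - u/11 (E(a, u) = u*(-1/11) - 5/u = -u/11 - 5/u = -5/u - u/11)
T(B, j) = √2*√B (T(B, j) = √(2*B) = √2*√B)
v(E(7, -17), -195) - (T(-316, -261) + 33608)/(103709 + 74371) = (214 - 195) - (√2*√(-316) + 33608)/(103709 + 74371) = 19 - (√2*(2*I*√79) + 33608)/178080 = 19 - (2*I*√158 + 33608)/178080 = 19 - (33608 + 2*I*√158)/178080 = 19 - (4201/22260 + I*√158/89040) = 19 + (-4201/22260 - I*√158/89040) = 418739/22260 - I*√158/89040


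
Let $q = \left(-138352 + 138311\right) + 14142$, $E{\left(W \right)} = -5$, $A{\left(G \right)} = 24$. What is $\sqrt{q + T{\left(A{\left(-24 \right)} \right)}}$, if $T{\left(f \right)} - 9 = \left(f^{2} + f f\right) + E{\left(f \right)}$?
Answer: $\sqrt{15257} \approx 123.52$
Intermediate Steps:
$T{\left(f \right)} = 4 + 2 f^{2}$ ($T{\left(f \right)} = 9 - \left(5 - f^{2} - f f\right) = 9 + \left(\left(f^{2} + f^{2}\right) - 5\right) = 9 + \left(2 f^{2} - 5\right) = 9 + \left(-5 + 2 f^{2}\right) = 4 + 2 f^{2}$)
$q = 14101$ ($q = -41 + 14142 = 14101$)
$\sqrt{q + T{\left(A{\left(-24 \right)} \right)}} = \sqrt{14101 + \left(4 + 2 \cdot 24^{2}\right)} = \sqrt{14101 + \left(4 + 2 \cdot 576\right)} = \sqrt{14101 + \left(4 + 1152\right)} = \sqrt{14101 + 1156} = \sqrt{15257}$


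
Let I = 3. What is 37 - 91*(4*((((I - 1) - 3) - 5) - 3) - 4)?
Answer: 3677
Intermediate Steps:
37 - 91*(4*((((I - 1) - 3) - 5) - 3) - 4) = 37 - 91*(4*((((3 - 1) - 3) - 5) - 3) - 4) = 37 - 91*(4*(((2 - 3) - 5) - 3) - 4) = 37 - 91*(4*((-1 - 5) - 3) - 4) = 37 - 91*(4*(-6 - 3) - 4) = 37 - 91*(4*(-9) - 4) = 37 - 91*(-36 - 4) = 37 - 91*(-40) = 37 + 3640 = 3677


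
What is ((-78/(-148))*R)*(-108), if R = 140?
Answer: -294840/37 ≈ -7968.6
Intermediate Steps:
((-78/(-148))*R)*(-108) = (-78/(-148)*140)*(-108) = (-78*(-1/148)*140)*(-108) = ((39/74)*140)*(-108) = (2730/37)*(-108) = -294840/37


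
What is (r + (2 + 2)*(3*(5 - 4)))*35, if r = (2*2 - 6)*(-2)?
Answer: 560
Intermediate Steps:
r = 4 (r = (4 - 6)*(-2) = -2*(-2) = 4)
(r + (2 + 2)*(3*(5 - 4)))*35 = (4 + (2 + 2)*(3*(5 - 4)))*35 = (4 + 4*(3*1))*35 = (4 + 4*3)*35 = (4 + 12)*35 = 16*35 = 560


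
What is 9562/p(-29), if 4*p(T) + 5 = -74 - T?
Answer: -19124/25 ≈ -764.96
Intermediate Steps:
p(T) = -79/4 - T/4 (p(T) = -5/4 + (-74 - T)/4 = -5/4 + (-37/2 - T/4) = -79/4 - T/4)
9562/p(-29) = 9562/(-79/4 - ¼*(-29)) = 9562/(-79/4 + 29/4) = 9562/(-25/2) = 9562*(-2/25) = -19124/25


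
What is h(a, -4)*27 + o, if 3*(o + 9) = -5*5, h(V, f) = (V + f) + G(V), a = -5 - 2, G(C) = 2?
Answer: -781/3 ≈ -260.33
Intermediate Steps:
a = -7
h(V, f) = 2 + V + f (h(V, f) = (V + f) + 2 = 2 + V + f)
o = -52/3 (o = -9 + (-5*5)/3 = -9 + (1/3)*(-25) = -9 - 25/3 = -52/3 ≈ -17.333)
h(a, -4)*27 + o = (2 - 7 - 4)*27 - 52/3 = -9*27 - 52/3 = -243 - 52/3 = -781/3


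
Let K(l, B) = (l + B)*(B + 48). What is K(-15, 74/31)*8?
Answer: -4885936/961 ≈ -5084.2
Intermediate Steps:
K(l, B) = (48 + B)*(B + l) (K(l, B) = (B + l)*(48 + B) = (48 + B)*(B + l))
K(-15, 74/31)*8 = ((74/31)² + 48*(74/31) + 48*(-15) + (74/31)*(-15))*8 = ((74*(1/31))² + 48*(74*(1/31)) - 720 + (74*(1/31))*(-15))*8 = ((74/31)² + 48*(74/31) - 720 + (74/31)*(-15))*8 = (5476/961 + 3552/31 - 720 - 1110/31)*8 = -610742/961*8 = -4885936/961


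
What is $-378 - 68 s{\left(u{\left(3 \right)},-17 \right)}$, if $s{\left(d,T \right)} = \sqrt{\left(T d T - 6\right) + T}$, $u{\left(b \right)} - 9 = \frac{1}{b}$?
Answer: $-378 - \frac{68 \sqrt{24069}}{3} \approx -3894.6$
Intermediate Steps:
$u{\left(b \right)} = 9 + \frac{1}{b}$
$s{\left(d,T \right)} = \sqrt{-6 + T + d T^{2}}$ ($s{\left(d,T \right)} = \sqrt{\left(d T^{2} - 6\right) + T} = \sqrt{\left(-6 + d T^{2}\right) + T} = \sqrt{-6 + T + d T^{2}}$)
$-378 - 68 s{\left(u{\left(3 \right)},-17 \right)} = -378 - 68 \sqrt{-6 - 17 + \left(9 + \frac{1}{3}\right) \left(-17\right)^{2}} = -378 - 68 \sqrt{-6 - 17 + \left(9 + \frac{1}{3}\right) 289} = -378 - 68 \sqrt{-6 - 17 + \frac{28}{3} \cdot 289} = -378 - 68 \sqrt{-6 - 17 + \frac{8092}{3}} = -378 - 68 \sqrt{\frac{8023}{3}} = -378 - 68 \frac{\sqrt{24069}}{3} = -378 - \frac{68 \sqrt{24069}}{3}$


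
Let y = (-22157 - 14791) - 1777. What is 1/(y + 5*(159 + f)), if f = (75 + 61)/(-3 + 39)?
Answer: -9/341200 ≈ -2.6378e-5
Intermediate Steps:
f = 34/9 (f = 136/36 = 136*(1/36) = 34/9 ≈ 3.7778)
y = -38725 (y = -36948 - 1777 = -38725)
1/(y + 5*(159 + f)) = 1/(-38725 + 5*(159 + 34/9)) = 1/(-38725 + 5*(1465/9)) = 1/(-38725 + 7325/9) = 1/(-341200/9) = -9/341200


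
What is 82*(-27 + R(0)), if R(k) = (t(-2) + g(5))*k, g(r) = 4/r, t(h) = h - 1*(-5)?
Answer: -2214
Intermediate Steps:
t(h) = 5 + h (t(h) = h + 5 = 5 + h)
R(k) = 19*k/5 (R(k) = ((5 - 2) + 4/5)*k = (3 + 4*(⅕))*k = (3 + ⅘)*k = 19*k/5)
82*(-27 + R(0)) = 82*(-27 + (19/5)*0) = 82*(-27 + 0) = 82*(-27) = -2214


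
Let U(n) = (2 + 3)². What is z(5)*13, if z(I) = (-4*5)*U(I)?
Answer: -6500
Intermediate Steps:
U(n) = 25 (U(n) = 5² = 25)
z(I) = -500 (z(I) = -4*5*25 = -20*25 = -500)
z(5)*13 = -500*13 = -6500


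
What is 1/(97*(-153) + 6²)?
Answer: -1/14805 ≈ -6.7545e-5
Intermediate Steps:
1/(97*(-153) + 6²) = 1/(-14841 + 36) = 1/(-14805) = -1/14805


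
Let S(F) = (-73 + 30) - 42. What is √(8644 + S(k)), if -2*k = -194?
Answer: 3*√951 ≈ 92.515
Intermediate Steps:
k = 97 (k = -½*(-194) = 97)
S(F) = -85 (S(F) = -43 - 42 = -85)
√(8644 + S(k)) = √(8644 - 85) = √8559 = 3*√951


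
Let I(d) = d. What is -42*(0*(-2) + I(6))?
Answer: -252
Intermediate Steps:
-42*(0*(-2) + I(6)) = -42*(0*(-2) + 6) = -42*(0 + 6) = -42*6 = -252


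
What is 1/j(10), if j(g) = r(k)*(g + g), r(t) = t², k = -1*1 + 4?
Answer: 1/180 ≈ 0.0055556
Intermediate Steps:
k = 3 (k = -1 + 4 = 3)
j(g) = 18*g (j(g) = 3²*(g + g) = 9*(2*g) = 18*g)
1/j(10) = 1/(18*10) = 1/180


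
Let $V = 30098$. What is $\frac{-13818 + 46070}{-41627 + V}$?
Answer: $- \frac{32252}{11529} \approx -2.7975$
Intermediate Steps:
$\frac{-13818 + 46070}{-41627 + V} = \frac{-13818 + 46070}{-41627 + 30098} = \frac{32252}{-11529} = 32252 \left(- \frac{1}{11529}\right) = - \frac{32252}{11529}$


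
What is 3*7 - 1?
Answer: 20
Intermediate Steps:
3*7 - 1 = 21 - 1 = 20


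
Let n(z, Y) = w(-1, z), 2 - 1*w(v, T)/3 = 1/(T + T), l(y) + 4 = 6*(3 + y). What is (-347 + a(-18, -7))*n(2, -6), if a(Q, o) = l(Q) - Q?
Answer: -8883/4 ≈ -2220.8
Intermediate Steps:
l(y) = 14 + 6*y (l(y) = -4 + 6*(3 + y) = -4 + (18 + 6*y) = 14 + 6*y)
w(v, T) = 6 - 3/(2*T) (w(v, T) = 6 - 3/(T + T) = 6 - 3*1/(2*T) = 6 - 3/(2*T))
a(Q, o) = 14 + 5*Q (a(Q, o) = (14 + 6*Q) - Q = 14 + 5*Q)
n(z, Y) = 6 - 3/(2*z)
(-347 + a(-18, -7))*n(2, -6) = (-347 + (14 + 5*(-18)))*(6 - 3/2/2) = (-347 + (14 - 90))*(6 - 3/2*½) = (-347 - 76)*(6 - ¾) = -423*21/4 = -8883/4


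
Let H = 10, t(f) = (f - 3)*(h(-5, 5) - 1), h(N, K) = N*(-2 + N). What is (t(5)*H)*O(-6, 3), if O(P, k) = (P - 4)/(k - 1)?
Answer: -3400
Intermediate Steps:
t(f) = -102 + 34*f (t(f) = (f - 3)*(-5*(-2 - 5) - 1) = (-3 + f)*(-5*(-7) - 1) = (-3 + f)*(35 - 1) = (-3 + f)*34 = -102 + 34*f)
O(P, k) = (-4 + P)/(-1 + k)
(t(5)*H)*O(-6, 3) = ((-102 + 34*5)*10)*((-4 - 6)/(-1 + 3)) = ((-102 + 170)*10)*(-10/2) = (68*10)*((1/2)*(-10)) = 680*(-5) = -3400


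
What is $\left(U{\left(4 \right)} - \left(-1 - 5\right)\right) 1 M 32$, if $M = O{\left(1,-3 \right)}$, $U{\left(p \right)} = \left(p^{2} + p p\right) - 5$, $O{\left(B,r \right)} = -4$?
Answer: $-4224$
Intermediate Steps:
$U{\left(p \right)} = -5 + 2 p^{2}$ ($U{\left(p \right)} = \left(p^{2} + p^{2}\right) - 5 = 2 p^{2} - 5 = -5 + 2 p^{2}$)
$M = -4$
$\left(U{\left(4 \right)} - \left(-1 - 5\right)\right) 1 M 32 = \left(\left(-5 + 2 \cdot 4^{2}\right) - \left(-1 - 5\right)\right) 1 \left(-4\right) 32 = \left(\left(-5 + 2 \cdot 16\right) - \left(-1 - 5\right)\right) 1 \left(-4\right) 32 = \left(\left(-5 + 32\right) - -6\right) 1 \left(-4\right) 32 = \left(27 + 6\right) 1 \left(-4\right) 32 = 33 \cdot 1 \left(-4\right) 32 = 33 \left(-4\right) 32 = \left(-132\right) 32 = -4224$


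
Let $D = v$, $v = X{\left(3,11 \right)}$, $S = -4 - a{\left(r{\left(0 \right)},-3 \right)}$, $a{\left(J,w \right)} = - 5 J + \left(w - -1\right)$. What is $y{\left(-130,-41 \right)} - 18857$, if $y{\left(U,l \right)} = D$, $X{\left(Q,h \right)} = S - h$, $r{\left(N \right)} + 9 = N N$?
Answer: $-18915$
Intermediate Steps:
$r{\left(N \right)} = -9 + N^{2}$ ($r{\left(N \right)} = -9 + N N = -9 + N^{2}$)
$a{\left(J,w \right)} = 1 + w - 5 J$ ($a{\left(J,w \right)} = - 5 J + \left(w + 1\right) = - 5 J + \left(1 + w\right) = 1 + w - 5 J$)
$S = -47$ ($S = -4 - \left(1 - 3 - 5 \left(-9 + 0^{2}\right)\right) = -4 - \left(1 - 3 - 5 \left(-9 + 0\right)\right) = -4 - \left(1 - 3 - -45\right) = -4 - \left(1 - 3 + 45\right) = -4 - 43 = -47$)
$X{\left(Q,h \right)} = -47 - h$
$v = -58$ ($v = -47 - 11 = -58$)
$D = -58$
$y{\left(U,l \right)} = -58$
$y{\left(-130,-41 \right)} - 18857 = -58 - 18857 = -18915$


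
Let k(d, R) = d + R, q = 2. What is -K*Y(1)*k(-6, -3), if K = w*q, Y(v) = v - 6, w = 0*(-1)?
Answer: 0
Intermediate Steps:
w = 0
Y(v) = -6 + v
k(d, R) = R + d
K = 0 (K = 0*2 = 0)
-K*Y(1)*k(-6, -3) = -0*(-6 + 1)*(-3 - 6) = -0*(-5)*(-9) = -0*(-9) = -1*0 = 0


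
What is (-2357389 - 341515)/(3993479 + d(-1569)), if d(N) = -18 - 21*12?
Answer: -2698904/3993209 ≈ -0.67587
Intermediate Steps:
d(N) = -270 (d(N) = -18 - 252 = -270)
(-2357389 - 341515)/(3993479 + d(-1569)) = (-2357389 - 341515)/(3993479 - 270) = -2698904/3993209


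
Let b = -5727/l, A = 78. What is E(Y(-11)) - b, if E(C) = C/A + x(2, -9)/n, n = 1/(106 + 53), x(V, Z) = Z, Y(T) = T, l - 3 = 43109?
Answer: -2406051371/1681368 ≈ -1431.0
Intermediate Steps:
l = 43112 (l = 3 + 43109 = 43112)
n = 1/159 ≈ 0.0062893
b = -5727/43112 ≈ -0.13284
E(C) = -1431 + C/78 (E(C) = C/78 - 9/1/159 = C*(1/78) - 9*159 = C/78 - 1431 = -1431 + C/78)
E(Y(-11)) - b = (-1431 + (1/78)*(-11)) - 1*(-5727/43112) = (-1431 - 11/78) + 5727/43112 = -111629/78 + 5727/43112 = -2406051371/1681368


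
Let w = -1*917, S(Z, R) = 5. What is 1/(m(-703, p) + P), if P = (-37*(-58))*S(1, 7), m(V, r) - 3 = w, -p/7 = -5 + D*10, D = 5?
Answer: 1/9816 ≈ 0.00010187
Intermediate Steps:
p = -315 (p = -7*(-5 + 5*10) = -7*(-5 + 50) = -7*45 = -315)
w = -917
m(V, r) = -914 (m(V, r) = 3 - 917 = -914)
P = 10730 (P = -37*(-58)*5 = 2146*5 = 10730)
1/(m(-703, p) + P) = 1/(-914 + 10730) = 1/9816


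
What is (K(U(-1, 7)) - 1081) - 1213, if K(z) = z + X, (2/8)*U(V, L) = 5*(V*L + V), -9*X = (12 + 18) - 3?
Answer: -2457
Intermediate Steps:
X = -3 (X = -((12 + 18) - 3)/9 = -(30 - 3)/9 = -⅑*27 = -3)
U(V, L) = 20*V + 20*L*V (U(V, L) = 4*(5*(V*L + V)) = 4*(5*(L*V + V)) = 4*(5*(V + L*V)) = 4*(5*V + 5*L*V) = 20*V + 20*L*V)
K(z) = -3 + z (K(z) = z - 3 = -3 + z)
(K(U(-1, 7)) - 1081) - 1213 = ((-3 + 20*(-1)*(1 + 7)) - 1081) - 1213 = ((-3 + 20*(-1)*8) - 1081) - 1213 = ((-3 - 160) - 1081) - 1213 = (-163 - 1081) - 1213 = -1244 - 1213 = -2457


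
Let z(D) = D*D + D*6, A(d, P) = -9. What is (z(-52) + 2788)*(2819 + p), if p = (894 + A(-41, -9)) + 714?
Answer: 22885240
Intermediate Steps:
z(D) = D² + 6*D
p = 1599 (p = (894 - 9) + 714 = 885 + 714 = 1599)
(z(-52) + 2788)*(2819 + p) = (-52*(6 - 52) + 2788)*(2819 + 1599) = (-52*(-46) + 2788)*4418 = (2392 + 2788)*4418 = 5180*4418 = 22885240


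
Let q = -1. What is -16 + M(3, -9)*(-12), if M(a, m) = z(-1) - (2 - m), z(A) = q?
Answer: 128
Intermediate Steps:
z(A) = -1
M(a, m) = -3 + m (M(a, m) = -1 - (2 - m) = -1 + (-2 + m) = -3 + m)
-16 + M(3, -9)*(-12) = -16 + (-3 - 9)*(-12) = -16 - 12*(-12) = -16 + 144 = 128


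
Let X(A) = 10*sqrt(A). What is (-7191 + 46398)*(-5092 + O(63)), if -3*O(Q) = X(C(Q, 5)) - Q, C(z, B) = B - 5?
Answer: -198818697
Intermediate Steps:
C(z, B) = -5 + B
O(Q) = Q/3 (O(Q) = -(10*sqrt(-5 + 5) - Q)/3 = -(10*sqrt(0) - Q)/3 = -(10*0 - Q)/3 = -(0 - Q)/3 = -(-1)*Q/3 = Q/3)
(-7191 + 46398)*(-5092 + O(63)) = (-7191 + 46398)*(-5092 + (1/3)*63) = 39207*(-5092 + 21) = 39207*(-5071) = -198818697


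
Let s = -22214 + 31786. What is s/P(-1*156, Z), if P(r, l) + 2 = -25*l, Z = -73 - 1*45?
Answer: 2393/737 ≈ 3.2469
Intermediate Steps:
Z = -118 (Z = -73 - 45 = -118)
s = 9572
P(r, l) = -2 - 25*l
s/P(-1*156, Z) = 9572/(-2 - 25*(-118)) = 9572/(-2 + 2950) = 9572/2948 = 9572*(1/2948) = 2393/737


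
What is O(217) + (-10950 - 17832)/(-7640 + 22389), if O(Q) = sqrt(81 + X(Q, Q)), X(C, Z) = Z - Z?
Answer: 103959/14749 ≈ 7.0485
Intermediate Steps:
X(C, Z) = 0
O(Q) = 9 (O(Q) = sqrt(81 + 0) = sqrt(81) = 9)
O(217) + (-10950 - 17832)/(-7640 + 22389) = 9 + (-10950 - 17832)/(-7640 + 22389) = 9 - 28782/14749 = 103959/14749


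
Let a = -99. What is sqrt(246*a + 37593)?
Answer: 3*sqrt(1471) ≈ 115.06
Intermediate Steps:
sqrt(246*a + 37593) = sqrt(246*(-99) + 37593) = sqrt(-24354 + 37593) = sqrt(13239) = 3*sqrt(1471)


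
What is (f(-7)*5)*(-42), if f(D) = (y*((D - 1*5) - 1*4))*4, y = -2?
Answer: -26880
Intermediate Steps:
f(D) = 72 - 8*D (f(D) = -2*((D - 1*5) - 1*4)*4 = -2*((D - 5) - 4)*4 = -2*((-5 + D) - 4)*4 = -2*(-9 + D)*4 = (18 - 2*D)*4 = 72 - 8*D)
(f(-7)*5)*(-42) = ((72 - 8*(-7))*5)*(-42) = ((72 + 56)*5)*(-42) = (128*5)*(-42) = 640*(-42) = -26880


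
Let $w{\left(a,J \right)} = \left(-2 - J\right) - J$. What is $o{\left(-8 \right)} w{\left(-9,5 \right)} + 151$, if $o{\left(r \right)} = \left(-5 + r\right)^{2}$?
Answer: $-1877$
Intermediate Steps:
$w{\left(a,J \right)} = -2 - 2 J$
$o{\left(-8 \right)} w{\left(-9,5 \right)} + 151 = \left(-5 - 8\right)^{2} \left(-2 - 10\right) + 151 = \left(-13\right)^{2} \left(-2 - 10\right) + 151 = 169 \left(-12\right) + 151 = -2028 + 151 = -1877$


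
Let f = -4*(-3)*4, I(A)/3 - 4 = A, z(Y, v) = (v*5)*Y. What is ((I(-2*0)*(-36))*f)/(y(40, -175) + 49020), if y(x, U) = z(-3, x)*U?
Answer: -1728/12835 ≈ -0.13463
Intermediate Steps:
z(Y, v) = 5*Y*v (z(Y, v) = (5*v)*Y = 5*Y*v)
I(A) = 12 + 3*A
y(x, U) = -15*U*x (y(x, U) = (5*(-3)*x)*U = (-15*x)*U = -15*U*x)
f = 48 (f = 12*4 = 48)
((I(-2*0)*(-36))*f)/(y(40, -175) + 49020) = (((12 + 3*(-2*0))*(-36))*48)/(-15*(-175)*40 + 49020) = (((12 + 3*0)*(-36))*48)/(105000 + 49020) = (((12 + 0)*(-36))*48)/154020 = ((12*(-36))*48)*(1/154020) = -432*48*(1/154020) = -20736*1/154020 = -1728/12835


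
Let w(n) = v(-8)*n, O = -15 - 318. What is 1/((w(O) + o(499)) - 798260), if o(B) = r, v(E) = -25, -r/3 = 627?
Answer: -1/791816 ≈ -1.2629e-6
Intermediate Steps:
r = -1881 (r = -3*627 = -1881)
O = -333
o(B) = -1881
w(n) = -25*n
1/((w(O) + o(499)) - 798260) = 1/((-25*(-333) - 1881) - 798260) = 1/((8325 - 1881) - 798260) = 1/(6444 - 798260) = 1/(-791816) = -1/791816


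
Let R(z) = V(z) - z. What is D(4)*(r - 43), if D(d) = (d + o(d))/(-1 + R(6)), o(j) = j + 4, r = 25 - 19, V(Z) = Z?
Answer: 444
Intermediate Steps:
r = 6
o(j) = 4 + j
R(z) = 0 (R(z) = z - z = 0)
D(d) = -4 - 2*d (D(d) = (d + (4 + d))/(-1 + 0) = (4 + 2*d)/(-1) = (4 + 2*d)*(-1) = -4 - 2*d)
D(4)*(r - 43) = (-4 - 2*4)*(6 - 43) = (-4 - 8)*(-37) = -12*(-37) = 444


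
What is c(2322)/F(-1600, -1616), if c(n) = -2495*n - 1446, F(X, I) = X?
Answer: 1448709/400 ≈ 3621.8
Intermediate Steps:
c(n) = -1446 - 2495*n
c(2322)/F(-1600, -1616) = (-1446 - 2495*2322)/(-1600) = (-1446 - 5793390)*(-1/1600) = -5794836*(-1/1600) = 1448709/400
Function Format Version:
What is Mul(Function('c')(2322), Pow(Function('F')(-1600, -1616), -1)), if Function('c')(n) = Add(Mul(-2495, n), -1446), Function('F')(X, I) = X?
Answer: Rational(1448709, 400) ≈ 3621.8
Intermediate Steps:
Function('c')(n) = Add(-1446, Mul(-2495, n))
Mul(Function('c')(2322), Pow(Function('F')(-1600, -1616), -1)) = Mul(Add(-1446, Mul(-2495, 2322)), Pow(-1600, -1)) = Mul(Add(-1446, -5793390), Rational(-1, 1600)) = Mul(-5794836, Rational(-1, 1600)) = Rational(1448709, 400)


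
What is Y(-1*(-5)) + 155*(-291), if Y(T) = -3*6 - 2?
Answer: -45125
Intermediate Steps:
Y(T) = -20 (Y(T) = -18 - 2 = -20)
Y(-1*(-5)) + 155*(-291) = -20 + 155*(-291) = -20 - 45105 = -45125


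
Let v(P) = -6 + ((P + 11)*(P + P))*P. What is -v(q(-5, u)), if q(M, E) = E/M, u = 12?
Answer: -11634/125 ≈ -93.072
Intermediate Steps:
v(P) = -6 + 2*P**2*(11 + P) (v(P) = -6 + ((11 + P)*(2*P))*P = -6 + (2*P*(11 + P))*P = -6 + 2*P**2*(11 + P))
-v(q(-5, u)) = -(-6 + 2*(12/(-5))**3 + 22*(12/(-5))**2) = -(-6 + 2*(12*(-1/5))**3 + 22*(12*(-1/5))**2) = -(-6 + 2*(-12/5)**3 + 22*(-12/5)**2) = -(-6 + 2*(-1728/125) + 22*(144/25)) = -(-6 - 3456/125 + 3168/25) = -1*11634/125 = -11634/125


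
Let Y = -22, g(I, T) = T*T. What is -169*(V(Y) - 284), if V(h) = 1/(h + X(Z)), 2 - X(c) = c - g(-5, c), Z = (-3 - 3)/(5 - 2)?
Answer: 672113/14 ≈ 48008.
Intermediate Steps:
g(I, T) = T²
Z = -2 (Z = -6/3 = -6*⅓ = -2)
X(c) = 2 + c² - c (X(c) = 2 - (c - c²) = 2 + (c² - c) = 2 + c² - c)
V(h) = 1/(8 + h) (V(h) = 1/(h + (2 + (-2)² - 1*(-2))) = 1/(h + (2 + 4 + 2)) = 1/(h + 8) = 1/(8 + h))
-169*(V(Y) - 284) = -169*(1/(8 - 22) - 284) = -169*(1/(-14) - 284) = -169*(-1/14 - 284) = -169*(-3977/14) = 672113/14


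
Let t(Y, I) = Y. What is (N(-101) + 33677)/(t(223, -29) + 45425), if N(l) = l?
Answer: 1399/1902 ≈ 0.73554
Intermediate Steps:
(N(-101) + 33677)/(t(223, -29) + 45425) = (-101 + 33677)/(223 + 45425) = 33576/45648 = 33576*(1/45648) = 1399/1902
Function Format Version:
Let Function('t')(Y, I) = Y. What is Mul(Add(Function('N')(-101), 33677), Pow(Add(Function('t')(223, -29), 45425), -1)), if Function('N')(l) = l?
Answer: Rational(1399, 1902) ≈ 0.73554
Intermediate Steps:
Mul(Add(Function('N')(-101), 33677), Pow(Add(Function('t')(223, -29), 45425), -1)) = Mul(Add(-101, 33677), Pow(Add(223, 45425), -1)) = Mul(33576, Pow(45648, -1)) = Mul(33576, Rational(1, 45648)) = Rational(1399, 1902)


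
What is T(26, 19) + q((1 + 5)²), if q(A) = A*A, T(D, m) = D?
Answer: 1322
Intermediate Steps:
q(A) = A²
T(26, 19) + q((1 + 5)²) = 26 + ((1 + 5)²)² = 26 + (6²)² = 26 + 36² = 26 + 1296 = 1322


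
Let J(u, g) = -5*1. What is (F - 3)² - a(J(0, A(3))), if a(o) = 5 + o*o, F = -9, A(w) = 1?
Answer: 114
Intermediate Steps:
J(u, g) = -5
a(o) = 5 + o²
(F - 3)² - a(J(0, A(3))) = (-9 - 3)² - (5 + (-5)²) = (-12)² - (5 + 25) = 144 - 1*30 = 144 - 30 = 114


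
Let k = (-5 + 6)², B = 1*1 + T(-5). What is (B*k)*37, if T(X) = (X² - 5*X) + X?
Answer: 1702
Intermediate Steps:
T(X) = X² - 4*X
B = 46 (B = 1*1 - 5*(-4 - 5) = 1 - 5*(-9) = 1 + 45 = 46)
k = 1 (k = 1² = 1)
(B*k)*37 = (46*1)*37 = 46*37 = 1702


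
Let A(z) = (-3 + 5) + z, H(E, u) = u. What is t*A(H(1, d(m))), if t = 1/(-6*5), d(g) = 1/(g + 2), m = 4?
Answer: -13/180 ≈ -0.072222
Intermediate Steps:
d(g) = 1/(2 + g)
t = -1/30 (t = 1/(-30) = -1/30 ≈ -0.033333)
A(z) = 2 + z
t*A(H(1, d(m))) = -(2 + 1/(2 + 4))/30 = -(2 + 1/6)/30 = -(2 + ⅙)/30 = -1/30*13/6 = -13/180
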